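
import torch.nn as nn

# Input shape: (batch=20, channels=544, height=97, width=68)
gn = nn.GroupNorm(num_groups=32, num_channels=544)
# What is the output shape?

Input shape: (20, 544, 97, 68)
Output shape: (20, 544, 97, 68)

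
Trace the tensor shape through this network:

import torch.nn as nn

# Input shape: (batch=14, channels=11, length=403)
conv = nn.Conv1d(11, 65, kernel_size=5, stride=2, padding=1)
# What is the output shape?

Input shape: (14, 11, 403)
Output shape: (14, 65, 201)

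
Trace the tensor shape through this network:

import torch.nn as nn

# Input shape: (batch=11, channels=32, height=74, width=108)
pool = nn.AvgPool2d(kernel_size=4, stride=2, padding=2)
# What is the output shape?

Input shape: (11, 32, 74, 108)
Output shape: (11, 32, 38, 55)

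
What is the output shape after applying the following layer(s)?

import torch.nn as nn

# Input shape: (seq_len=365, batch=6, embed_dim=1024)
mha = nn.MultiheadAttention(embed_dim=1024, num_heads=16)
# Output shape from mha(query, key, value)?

Input shape: (365, 6, 1024)
Output shape: (365, 6, 1024)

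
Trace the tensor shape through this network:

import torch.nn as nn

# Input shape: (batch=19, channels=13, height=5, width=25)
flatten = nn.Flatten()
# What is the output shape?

Input shape: (19, 13, 5, 25)
Output shape: (19, 1625)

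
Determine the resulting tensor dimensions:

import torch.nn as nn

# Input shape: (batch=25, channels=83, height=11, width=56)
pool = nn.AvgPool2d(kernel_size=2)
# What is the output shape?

Input shape: (25, 83, 11, 56)
Output shape: (25, 83, 5, 28)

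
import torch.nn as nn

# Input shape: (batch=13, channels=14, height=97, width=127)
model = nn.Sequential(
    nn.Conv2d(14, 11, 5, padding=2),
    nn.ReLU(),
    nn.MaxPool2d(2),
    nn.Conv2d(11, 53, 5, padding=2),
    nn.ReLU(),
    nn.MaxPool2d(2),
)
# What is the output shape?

Input shape: (13, 14, 97, 127)
  -> after first Conv2d: (13, 11, 97, 127)
  -> after first MaxPool2d: (13, 11, 48, 63)
  -> after second Conv2d: (13, 53, 48, 63)
Output shape: (13, 53, 24, 31)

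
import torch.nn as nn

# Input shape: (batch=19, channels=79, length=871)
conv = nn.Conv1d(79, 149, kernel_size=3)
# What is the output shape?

Input shape: (19, 79, 871)
Output shape: (19, 149, 869)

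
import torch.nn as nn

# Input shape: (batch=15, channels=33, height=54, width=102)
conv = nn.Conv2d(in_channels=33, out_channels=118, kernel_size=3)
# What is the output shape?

Input shape: (15, 33, 54, 102)
Output shape: (15, 118, 52, 100)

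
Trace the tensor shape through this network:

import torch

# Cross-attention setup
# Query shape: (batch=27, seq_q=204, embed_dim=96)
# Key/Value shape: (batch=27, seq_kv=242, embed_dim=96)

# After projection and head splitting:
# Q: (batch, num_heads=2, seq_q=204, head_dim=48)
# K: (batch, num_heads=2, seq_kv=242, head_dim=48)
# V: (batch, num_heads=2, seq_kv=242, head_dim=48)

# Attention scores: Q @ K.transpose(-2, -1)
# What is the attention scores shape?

Input shape: (27, 204, 96)
Output shape: (27, 2, 204, 242)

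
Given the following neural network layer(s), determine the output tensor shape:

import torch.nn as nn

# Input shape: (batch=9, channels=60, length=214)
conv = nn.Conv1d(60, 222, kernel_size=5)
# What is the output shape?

Input shape: (9, 60, 214)
Output shape: (9, 222, 210)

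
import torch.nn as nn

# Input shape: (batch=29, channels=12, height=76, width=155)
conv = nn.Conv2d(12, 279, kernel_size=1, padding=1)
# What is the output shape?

Input shape: (29, 12, 76, 155)
Output shape: (29, 279, 78, 157)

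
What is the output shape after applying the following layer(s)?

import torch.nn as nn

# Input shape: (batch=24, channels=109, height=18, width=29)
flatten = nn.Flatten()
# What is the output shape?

Input shape: (24, 109, 18, 29)
Output shape: (24, 56898)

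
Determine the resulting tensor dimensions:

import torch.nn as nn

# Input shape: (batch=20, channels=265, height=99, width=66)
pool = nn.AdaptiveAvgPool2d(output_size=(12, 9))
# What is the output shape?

Input shape: (20, 265, 99, 66)
Output shape: (20, 265, 12, 9)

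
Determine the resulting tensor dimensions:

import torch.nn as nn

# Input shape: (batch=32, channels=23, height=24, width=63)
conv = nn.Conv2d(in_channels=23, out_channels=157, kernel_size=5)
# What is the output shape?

Input shape: (32, 23, 24, 63)
Output shape: (32, 157, 20, 59)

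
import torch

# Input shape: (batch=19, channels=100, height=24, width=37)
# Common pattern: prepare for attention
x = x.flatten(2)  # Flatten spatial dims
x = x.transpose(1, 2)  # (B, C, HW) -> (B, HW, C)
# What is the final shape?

Input shape: (19, 100, 24, 37)
  -> after flatten(2): (19, 100, 888)
Output shape: (19, 888, 100)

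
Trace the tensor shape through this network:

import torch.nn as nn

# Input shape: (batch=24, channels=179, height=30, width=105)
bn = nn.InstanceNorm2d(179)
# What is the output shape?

Input shape: (24, 179, 30, 105)
Output shape: (24, 179, 30, 105)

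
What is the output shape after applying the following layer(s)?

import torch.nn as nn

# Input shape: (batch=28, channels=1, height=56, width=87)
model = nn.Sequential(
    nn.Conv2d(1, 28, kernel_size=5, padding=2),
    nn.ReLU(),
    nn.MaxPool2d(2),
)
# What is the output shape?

Input shape: (28, 1, 56, 87)
  -> after Conv2d: (28, 28, 56, 87)
  -> after ReLU: (28, 28, 56, 87)
Output shape: (28, 28, 28, 43)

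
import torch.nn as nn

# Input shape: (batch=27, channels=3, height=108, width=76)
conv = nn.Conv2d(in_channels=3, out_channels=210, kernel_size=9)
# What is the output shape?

Input shape: (27, 3, 108, 76)
Output shape: (27, 210, 100, 68)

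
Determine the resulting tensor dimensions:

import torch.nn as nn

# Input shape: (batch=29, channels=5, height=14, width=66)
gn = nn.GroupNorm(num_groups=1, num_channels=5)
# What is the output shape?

Input shape: (29, 5, 14, 66)
Output shape: (29, 5, 14, 66)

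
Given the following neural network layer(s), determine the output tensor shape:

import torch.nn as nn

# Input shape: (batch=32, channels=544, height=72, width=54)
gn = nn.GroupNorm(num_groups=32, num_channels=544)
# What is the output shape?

Input shape: (32, 544, 72, 54)
Output shape: (32, 544, 72, 54)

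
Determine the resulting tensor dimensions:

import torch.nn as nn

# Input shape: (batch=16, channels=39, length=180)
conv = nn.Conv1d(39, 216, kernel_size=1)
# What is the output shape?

Input shape: (16, 39, 180)
Output shape: (16, 216, 180)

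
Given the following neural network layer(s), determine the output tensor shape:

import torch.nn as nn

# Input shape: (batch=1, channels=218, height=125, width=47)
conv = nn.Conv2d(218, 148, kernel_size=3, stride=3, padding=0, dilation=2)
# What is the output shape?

Input shape: (1, 218, 125, 47)
Output shape: (1, 148, 41, 15)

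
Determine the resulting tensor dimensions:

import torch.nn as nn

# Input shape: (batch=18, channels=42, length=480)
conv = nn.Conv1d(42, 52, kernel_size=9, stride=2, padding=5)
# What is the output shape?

Input shape: (18, 42, 480)
Output shape: (18, 52, 241)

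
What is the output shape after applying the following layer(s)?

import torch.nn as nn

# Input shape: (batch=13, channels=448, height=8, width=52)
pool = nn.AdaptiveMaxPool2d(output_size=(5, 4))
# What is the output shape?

Input shape: (13, 448, 8, 52)
Output shape: (13, 448, 5, 4)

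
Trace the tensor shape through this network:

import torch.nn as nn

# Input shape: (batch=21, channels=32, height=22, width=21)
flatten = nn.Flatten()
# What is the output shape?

Input shape: (21, 32, 22, 21)
Output shape: (21, 14784)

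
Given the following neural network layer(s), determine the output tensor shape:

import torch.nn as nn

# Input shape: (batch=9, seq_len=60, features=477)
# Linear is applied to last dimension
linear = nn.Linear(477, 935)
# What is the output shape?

Input shape: (9, 60, 477)
Output shape: (9, 60, 935)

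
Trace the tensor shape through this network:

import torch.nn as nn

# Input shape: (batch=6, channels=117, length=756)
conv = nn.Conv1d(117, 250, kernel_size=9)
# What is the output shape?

Input shape: (6, 117, 756)
Output shape: (6, 250, 748)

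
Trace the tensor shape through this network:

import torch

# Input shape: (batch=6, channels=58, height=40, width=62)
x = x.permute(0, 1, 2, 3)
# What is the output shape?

Input shape: (6, 58, 40, 62)
Output shape: (6, 58, 40, 62)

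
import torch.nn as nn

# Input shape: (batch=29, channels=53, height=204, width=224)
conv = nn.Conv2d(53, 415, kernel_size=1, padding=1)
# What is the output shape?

Input shape: (29, 53, 204, 224)
Output shape: (29, 415, 206, 226)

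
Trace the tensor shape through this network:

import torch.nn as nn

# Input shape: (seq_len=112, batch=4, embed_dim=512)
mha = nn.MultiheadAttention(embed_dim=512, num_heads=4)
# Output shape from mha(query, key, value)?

Input shape: (112, 4, 512)
Output shape: (112, 4, 512)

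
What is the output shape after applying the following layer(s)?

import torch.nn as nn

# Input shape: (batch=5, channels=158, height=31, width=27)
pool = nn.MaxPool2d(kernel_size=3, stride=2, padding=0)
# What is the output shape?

Input shape: (5, 158, 31, 27)
Output shape: (5, 158, 15, 13)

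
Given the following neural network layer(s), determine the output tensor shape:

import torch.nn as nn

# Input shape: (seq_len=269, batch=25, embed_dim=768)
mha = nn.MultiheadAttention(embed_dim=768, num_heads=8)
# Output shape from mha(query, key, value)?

Input shape: (269, 25, 768)
Output shape: (269, 25, 768)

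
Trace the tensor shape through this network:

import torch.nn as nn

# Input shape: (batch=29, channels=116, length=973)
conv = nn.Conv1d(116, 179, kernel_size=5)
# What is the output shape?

Input shape: (29, 116, 973)
Output shape: (29, 179, 969)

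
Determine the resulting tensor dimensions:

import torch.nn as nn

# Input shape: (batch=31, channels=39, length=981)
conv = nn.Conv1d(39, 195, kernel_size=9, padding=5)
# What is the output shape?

Input shape: (31, 39, 981)
Output shape: (31, 195, 983)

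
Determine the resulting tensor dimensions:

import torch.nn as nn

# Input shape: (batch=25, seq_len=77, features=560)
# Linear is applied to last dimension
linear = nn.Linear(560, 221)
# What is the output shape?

Input shape: (25, 77, 560)
Output shape: (25, 77, 221)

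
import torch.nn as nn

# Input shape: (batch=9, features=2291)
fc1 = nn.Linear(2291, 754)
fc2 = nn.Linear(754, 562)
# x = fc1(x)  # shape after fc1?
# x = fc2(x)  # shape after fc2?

Input shape: (9, 2291)
  -> after fc1: (9, 754)
Output shape: (9, 562)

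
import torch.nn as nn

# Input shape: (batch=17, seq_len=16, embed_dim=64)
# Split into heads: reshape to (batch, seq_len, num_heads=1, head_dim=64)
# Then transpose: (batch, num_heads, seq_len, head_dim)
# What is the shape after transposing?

Input shape: (17, 16, 64)
  -> after reshape: (17, 16, 1, 64)
Output shape: (17, 1, 16, 64)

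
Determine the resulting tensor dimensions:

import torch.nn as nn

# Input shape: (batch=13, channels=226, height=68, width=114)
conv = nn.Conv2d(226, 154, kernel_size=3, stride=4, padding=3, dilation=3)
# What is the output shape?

Input shape: (13, 226, 68, 114)
Output shape: (13, 154, 17, 29)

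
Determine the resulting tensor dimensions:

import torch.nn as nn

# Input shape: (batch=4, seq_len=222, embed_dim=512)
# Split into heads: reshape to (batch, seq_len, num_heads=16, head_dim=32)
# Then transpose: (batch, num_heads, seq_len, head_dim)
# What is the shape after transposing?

Input shape: (4, 222, 512)
  -> after reshape: (4, 222, 16, 32)
Output shape: (4, 16, 222, 32)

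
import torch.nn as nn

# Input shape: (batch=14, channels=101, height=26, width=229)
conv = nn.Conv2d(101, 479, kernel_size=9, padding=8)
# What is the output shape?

Input shape: (14, 101, 26, 229)
Output shape: (14, 479, 34, 237)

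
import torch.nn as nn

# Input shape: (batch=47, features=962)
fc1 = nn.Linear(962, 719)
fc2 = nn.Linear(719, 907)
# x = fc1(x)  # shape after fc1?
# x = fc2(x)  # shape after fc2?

Input shape: (47, 962)
  -> after fc1: (47, 719)
Output shape: (47, 907)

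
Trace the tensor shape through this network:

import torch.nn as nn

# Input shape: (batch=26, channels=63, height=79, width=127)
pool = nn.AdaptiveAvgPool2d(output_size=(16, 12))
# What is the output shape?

Input shape: (26, 63, 79, 127)
Output shape: (26, 63, 16, 12)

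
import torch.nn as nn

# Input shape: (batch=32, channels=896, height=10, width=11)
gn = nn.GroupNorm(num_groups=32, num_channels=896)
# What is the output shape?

Input shape: (32, 896, 10, 11)
Output shape: (32, 896, 10, 11)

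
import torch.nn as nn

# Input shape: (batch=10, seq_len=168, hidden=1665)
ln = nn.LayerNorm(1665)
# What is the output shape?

Input shape: (10, 168, 1665)
Output shape: (10, 168, 1665)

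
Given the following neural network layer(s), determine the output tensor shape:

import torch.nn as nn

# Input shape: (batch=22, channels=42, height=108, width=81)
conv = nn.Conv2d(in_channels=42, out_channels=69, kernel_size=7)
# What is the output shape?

Input shape: (22, 42, 108, 81)
Output shape: (22, 69, 102, 75)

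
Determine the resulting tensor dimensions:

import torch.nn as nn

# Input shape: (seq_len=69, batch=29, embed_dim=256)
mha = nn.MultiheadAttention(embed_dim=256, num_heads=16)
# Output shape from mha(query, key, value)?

Input shape: (69, 29, 256)
Output shape: (69, 29, 256)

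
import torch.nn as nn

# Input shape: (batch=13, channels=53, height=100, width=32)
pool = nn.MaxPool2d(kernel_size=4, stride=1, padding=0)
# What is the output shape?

Input shape: (13, 53, 100, 32)
Output shape: (13, 53, 97, 29)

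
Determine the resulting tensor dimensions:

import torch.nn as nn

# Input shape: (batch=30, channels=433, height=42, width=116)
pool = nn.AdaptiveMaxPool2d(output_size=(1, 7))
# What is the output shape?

Input shape: (30, 433, 42, 116)
Output shape: (30, 433, 1, 7)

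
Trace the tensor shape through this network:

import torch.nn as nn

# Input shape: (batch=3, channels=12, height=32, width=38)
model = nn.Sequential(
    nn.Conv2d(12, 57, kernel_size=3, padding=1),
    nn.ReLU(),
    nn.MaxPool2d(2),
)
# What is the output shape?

Input shape: (3, 12, 32, 38)
  -> after Conv2d: (3, 57, 32, 38)
  -> after ReLU: (3, 57, 32, 38)
Output shape: (3, 57, 16, 19)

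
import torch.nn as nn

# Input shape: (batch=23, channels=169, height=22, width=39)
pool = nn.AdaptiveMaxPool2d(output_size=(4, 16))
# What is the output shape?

Input shape: (23, 169, 22, 39)
Output shape: (23, 169, 4, 16)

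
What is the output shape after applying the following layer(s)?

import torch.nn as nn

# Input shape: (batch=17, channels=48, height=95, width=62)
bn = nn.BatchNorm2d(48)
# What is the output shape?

Input shape: (17, 48, 95, 62)
Output shape: (17, 48, 95, 62)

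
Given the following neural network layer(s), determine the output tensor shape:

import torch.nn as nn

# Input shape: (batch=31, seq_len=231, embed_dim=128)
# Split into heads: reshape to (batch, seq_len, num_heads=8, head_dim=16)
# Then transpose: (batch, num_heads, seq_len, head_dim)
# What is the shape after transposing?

Input shape: (31, 231, 128)
  -> after reshape: (31, 231, 8, 16)
Output shape: (31, 8, 231, 16)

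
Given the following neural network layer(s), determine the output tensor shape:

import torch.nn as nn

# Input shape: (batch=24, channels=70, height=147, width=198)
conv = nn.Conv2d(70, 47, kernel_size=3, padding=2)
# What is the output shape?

Input shape: (24, 70, 147, 198)
Output shape: (24, 47, 149, 200)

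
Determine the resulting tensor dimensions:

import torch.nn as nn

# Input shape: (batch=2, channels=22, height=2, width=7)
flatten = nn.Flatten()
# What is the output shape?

Input shape: (2, 22, 2, 7)
Output shape: (2, 308)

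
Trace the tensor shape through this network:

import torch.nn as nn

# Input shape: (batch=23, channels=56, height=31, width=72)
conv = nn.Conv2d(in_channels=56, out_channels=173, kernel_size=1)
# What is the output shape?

Input shape: (23, 56, 31, 72)
Output shape: (23, 173, 31, 72)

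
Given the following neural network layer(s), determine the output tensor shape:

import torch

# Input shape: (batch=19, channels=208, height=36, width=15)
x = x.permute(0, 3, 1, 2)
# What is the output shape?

Input shape: (19, 208, 36, 15)
Output shape: (19, 15, 208, 36)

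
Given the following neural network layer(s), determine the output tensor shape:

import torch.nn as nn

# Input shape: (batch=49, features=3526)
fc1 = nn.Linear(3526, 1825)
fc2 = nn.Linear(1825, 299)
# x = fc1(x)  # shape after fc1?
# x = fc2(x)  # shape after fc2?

Input shape: (49, 3526)
  -> after fc1: (49, 1825)
Output shape: (49, 299)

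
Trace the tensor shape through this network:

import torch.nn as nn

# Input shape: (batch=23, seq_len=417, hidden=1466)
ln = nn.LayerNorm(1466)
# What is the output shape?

Input shape: (23, 417, 1466)
Output shape: (23, 417, 1466)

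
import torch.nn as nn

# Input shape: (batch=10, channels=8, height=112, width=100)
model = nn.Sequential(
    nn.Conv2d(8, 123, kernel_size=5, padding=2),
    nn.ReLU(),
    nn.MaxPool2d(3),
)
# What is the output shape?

Input shape: (10, 8, 112, 100)
  -> after Conv2d: (10, 123, 112, 100)
  -> after ReLU: (10, 123, 112, 100)
Output shape: (10, 123, 37, 33)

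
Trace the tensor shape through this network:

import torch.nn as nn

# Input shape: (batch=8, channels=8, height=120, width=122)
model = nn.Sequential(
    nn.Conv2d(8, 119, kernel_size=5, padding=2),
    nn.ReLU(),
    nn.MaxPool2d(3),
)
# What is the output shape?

Input shape: (8, 8, 120, 122)
  -> after Conv2d: (8, 119, 120, 122)
  -> after ReLU: (8, 119, 120, 122)
Output shape: (8, 119, 40, 40)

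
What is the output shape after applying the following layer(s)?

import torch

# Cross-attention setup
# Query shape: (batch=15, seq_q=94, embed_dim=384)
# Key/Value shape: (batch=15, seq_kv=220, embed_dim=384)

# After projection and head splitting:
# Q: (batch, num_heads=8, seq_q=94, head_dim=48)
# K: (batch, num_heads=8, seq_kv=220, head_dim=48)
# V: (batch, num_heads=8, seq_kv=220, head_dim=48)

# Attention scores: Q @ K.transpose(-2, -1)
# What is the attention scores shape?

Input shape: (15, 94, 384)
Output shape: (15, 8, 94, 220)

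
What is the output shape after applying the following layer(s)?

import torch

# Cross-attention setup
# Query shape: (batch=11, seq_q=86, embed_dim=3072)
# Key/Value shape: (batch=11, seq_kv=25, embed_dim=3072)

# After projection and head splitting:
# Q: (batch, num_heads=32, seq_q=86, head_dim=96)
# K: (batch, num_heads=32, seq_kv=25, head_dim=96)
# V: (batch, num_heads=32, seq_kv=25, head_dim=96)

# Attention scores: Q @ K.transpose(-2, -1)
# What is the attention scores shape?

Input shape: (11, 86, 3072)
Output shape: (11, 32, 86, 25)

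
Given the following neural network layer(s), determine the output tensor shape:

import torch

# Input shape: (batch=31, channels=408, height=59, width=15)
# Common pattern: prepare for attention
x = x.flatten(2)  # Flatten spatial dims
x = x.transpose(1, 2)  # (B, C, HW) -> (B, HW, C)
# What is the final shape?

Input shape: (31, 408, 59, 15)
  -> after flatten(2): (31, 408, 885)
Output shape: (31, 885, 408)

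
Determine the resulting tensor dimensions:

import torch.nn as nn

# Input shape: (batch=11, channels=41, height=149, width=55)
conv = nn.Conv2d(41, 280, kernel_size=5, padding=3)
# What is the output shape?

Input shape: (11, 41, 149, 55)
Output shape: (11, 280, 151, 57)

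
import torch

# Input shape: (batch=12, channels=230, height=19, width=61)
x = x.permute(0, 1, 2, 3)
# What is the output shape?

Input shape: (12, 230, 19, 61)
Output shape: (12, 230, 19, 61)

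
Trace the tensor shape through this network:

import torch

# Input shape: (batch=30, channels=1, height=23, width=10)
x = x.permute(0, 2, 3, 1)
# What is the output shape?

Input shape: (30, 1, 23, 10)
Output shape: (30, 23, 10, 1)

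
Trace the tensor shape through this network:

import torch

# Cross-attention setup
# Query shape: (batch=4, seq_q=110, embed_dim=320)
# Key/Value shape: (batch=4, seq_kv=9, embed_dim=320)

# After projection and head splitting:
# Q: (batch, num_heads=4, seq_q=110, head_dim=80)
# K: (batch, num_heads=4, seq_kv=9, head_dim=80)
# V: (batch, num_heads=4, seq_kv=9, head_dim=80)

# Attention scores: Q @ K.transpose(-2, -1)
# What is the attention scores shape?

Input shape: (4, 110, 320)
Output shape: (4, 4, 110, 9)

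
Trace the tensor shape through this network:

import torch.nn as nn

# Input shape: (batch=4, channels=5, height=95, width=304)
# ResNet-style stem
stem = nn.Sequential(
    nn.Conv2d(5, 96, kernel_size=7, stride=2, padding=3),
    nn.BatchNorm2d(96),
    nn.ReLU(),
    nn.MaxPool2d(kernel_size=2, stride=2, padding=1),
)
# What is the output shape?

Input shape: (4, 5, 95, 304)
  -> after Conv2d 7x7 stride=2: (4, 96, 48, 152)
Output shape: (4, 96, 25, 77)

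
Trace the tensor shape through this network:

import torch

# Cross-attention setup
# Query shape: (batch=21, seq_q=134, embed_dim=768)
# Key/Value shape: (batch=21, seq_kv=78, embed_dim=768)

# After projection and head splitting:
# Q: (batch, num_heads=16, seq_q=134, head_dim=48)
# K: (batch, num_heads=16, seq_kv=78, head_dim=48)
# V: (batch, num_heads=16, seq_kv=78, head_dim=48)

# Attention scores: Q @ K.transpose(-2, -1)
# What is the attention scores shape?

Input shape: (21, 134, 768)
Output shape: (21, 16, 134, 78)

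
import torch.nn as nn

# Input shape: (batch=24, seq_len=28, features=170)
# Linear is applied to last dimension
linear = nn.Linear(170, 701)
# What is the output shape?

Input shape: (24, 28, 170)
Output shape: (24, 28, 701)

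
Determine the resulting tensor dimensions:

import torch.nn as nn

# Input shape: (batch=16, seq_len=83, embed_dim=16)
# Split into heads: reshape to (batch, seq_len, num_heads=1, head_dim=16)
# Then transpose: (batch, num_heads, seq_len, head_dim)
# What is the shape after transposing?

Input shape: (16, 83, 16)
  -> after reshape: (16, 83, 1, 16)
Output shape: (16, 1, 83, 16)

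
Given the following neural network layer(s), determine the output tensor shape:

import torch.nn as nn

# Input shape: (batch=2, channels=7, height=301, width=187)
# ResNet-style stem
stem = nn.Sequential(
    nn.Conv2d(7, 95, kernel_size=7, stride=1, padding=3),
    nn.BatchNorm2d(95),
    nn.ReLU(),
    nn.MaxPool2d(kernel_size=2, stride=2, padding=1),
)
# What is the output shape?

Input shape: (2, 7, 301, 187)
  -> after Conv2d 7x7 stride=1: (2, 95, 301, 187)
Output shape: (2, 95, 151, 94)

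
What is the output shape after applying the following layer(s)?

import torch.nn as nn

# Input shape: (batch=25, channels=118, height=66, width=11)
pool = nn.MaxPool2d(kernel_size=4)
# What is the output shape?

Input shape: (25, 118, 66, 11)
Output shape: (25, 118, 16, 2)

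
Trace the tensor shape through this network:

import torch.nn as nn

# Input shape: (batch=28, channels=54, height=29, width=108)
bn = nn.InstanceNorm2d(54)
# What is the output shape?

Input shape: (28, 54, 29, 108)
Output shape: (28, 54, 29, 108)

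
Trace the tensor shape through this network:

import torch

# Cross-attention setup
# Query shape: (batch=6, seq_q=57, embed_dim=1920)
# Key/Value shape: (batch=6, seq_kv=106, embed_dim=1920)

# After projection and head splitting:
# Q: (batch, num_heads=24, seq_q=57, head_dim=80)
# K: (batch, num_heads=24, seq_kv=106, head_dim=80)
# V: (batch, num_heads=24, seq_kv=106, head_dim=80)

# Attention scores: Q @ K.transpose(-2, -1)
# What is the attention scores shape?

Input shape: (6, 57, 1920)
Output shape: (6, 24, 57, 106)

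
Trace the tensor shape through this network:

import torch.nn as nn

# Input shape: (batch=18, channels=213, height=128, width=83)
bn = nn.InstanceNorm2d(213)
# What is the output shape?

Input shape: (18, 213, 128, 83)
Output shape: (18, 213, 128, 83)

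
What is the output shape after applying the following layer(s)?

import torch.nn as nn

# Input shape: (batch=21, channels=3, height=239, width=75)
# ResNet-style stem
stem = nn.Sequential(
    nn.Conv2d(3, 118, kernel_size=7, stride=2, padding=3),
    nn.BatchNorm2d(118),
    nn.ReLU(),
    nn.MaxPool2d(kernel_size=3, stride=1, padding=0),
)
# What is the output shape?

Input shape: (21, 3, 239, 75)
  -> after Conv2d 7x7 stride=2: (21, 118, 120, 38)
Output shape: (21, 118, 118, 36)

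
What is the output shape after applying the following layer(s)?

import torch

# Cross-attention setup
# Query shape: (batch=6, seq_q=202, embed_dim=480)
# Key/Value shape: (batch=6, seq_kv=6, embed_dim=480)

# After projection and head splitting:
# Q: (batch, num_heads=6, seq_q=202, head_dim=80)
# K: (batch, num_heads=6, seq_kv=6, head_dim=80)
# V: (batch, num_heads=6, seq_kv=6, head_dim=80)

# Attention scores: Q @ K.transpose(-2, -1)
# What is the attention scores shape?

Input shape: (6, 202, 480)
Output shape: (6, 6, 202, 6)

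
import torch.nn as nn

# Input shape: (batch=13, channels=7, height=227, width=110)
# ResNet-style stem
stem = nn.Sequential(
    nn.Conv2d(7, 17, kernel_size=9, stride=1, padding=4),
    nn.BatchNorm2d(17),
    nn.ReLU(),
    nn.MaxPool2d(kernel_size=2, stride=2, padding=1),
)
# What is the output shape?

Input shape: (13, 7, 227, 110)
  -> after Conv2d 9x9 stride=1: (13, 17, 227, 110)
Output shape: (13, 17, 114, 56)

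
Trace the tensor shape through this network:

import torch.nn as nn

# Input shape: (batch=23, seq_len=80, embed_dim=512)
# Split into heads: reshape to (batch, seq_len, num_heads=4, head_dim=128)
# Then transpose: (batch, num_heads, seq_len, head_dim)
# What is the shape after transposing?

Input shape: (23, 80, 512)
  -> after reshape: (23, 80, 4, 128)
Output shape: (23, 4, 80, 128)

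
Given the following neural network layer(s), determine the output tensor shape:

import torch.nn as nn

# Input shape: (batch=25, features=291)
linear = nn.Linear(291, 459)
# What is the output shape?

Input shape: (25, 291)
Output shape: (25, 459)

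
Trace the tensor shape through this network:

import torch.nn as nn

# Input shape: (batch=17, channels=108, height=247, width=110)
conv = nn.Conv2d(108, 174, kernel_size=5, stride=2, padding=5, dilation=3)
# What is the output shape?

Input shape: (17, 108, 247, 110)
Output shape: (17, 174, 123, 54)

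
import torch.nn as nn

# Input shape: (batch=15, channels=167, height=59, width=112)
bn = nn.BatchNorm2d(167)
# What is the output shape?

Input shape: (15, 167, 59, 112)
Output shape: (15, 167, 59, 112)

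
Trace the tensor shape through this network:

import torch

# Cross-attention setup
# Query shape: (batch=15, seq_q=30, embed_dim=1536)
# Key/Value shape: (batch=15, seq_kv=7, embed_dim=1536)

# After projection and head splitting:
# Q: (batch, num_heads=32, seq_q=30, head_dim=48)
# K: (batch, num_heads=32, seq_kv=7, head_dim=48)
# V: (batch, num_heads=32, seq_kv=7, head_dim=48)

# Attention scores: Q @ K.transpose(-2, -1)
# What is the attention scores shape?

Input shape: (15, 30, 1536)
Output shape: (15, 32, 30, 7)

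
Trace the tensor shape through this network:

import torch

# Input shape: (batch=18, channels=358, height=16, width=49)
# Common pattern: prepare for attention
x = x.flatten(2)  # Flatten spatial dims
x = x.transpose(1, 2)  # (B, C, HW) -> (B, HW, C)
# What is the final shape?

Input shape: (18, 358, 16, 49)
  -> after flatten(2): (18, 358, 784)
Output shape: (18, 784, 358)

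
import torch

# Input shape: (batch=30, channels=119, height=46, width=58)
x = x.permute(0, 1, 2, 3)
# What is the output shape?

Input shape: (30, 119, 46, 58)
Output shape: (30, 119, 46, 58)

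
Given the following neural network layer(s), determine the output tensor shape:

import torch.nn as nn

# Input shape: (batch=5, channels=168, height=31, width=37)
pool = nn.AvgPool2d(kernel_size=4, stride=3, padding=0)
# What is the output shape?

Input shape: (5, 168, 31, 37)
Output shape: (5, 168, 10, 12)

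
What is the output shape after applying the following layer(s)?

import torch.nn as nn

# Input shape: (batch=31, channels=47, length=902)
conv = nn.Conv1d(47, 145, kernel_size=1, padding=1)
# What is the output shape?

Input shape: (31, 47, 902)
Output shape: (31, 145, 904)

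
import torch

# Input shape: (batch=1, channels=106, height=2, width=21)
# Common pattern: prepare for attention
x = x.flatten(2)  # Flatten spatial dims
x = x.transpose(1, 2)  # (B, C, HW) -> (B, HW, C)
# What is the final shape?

Input shape: (1, 106, 2, 21)
  -> after flatten(2): (1, 106, 42)
Output shape: (1, 42, 106)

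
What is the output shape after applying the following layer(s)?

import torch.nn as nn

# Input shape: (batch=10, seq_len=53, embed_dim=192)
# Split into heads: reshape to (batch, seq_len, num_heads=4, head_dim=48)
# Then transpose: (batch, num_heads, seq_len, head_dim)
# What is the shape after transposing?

Input shape: (10, 53, 192)
  -> after reshape: (10, 53, 4, 48)
Output shape: (10, 4, 53, 48)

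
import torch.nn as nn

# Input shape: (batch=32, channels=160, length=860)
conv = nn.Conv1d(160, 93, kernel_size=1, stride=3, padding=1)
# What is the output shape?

Input shape: (32, 160, 860)
Output shape: (32, 93, 288)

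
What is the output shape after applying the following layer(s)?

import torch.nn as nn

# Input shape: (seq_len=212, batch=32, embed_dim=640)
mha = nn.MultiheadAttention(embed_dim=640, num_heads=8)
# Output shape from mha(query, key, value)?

Input shape: (212, 32, 640)
Output shape: (212, 32, 640)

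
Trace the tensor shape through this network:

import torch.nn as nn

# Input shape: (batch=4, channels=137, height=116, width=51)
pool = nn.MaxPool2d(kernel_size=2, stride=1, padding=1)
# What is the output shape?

Input shape: (4, 137, 116, 51)
Output shape: (4, 137, 117, 52)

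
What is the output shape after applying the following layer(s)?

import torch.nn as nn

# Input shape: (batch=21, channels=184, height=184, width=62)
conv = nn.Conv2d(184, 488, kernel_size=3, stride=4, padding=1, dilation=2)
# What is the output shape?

Input shape: (21, 184, 184, 62)
Output shape: (21, 488, 46, 15)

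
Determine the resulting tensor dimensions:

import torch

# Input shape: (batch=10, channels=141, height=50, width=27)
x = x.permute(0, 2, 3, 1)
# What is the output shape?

Input shape: (10, 141, 50, 27)
Output shape: (10, 50, 27, 141)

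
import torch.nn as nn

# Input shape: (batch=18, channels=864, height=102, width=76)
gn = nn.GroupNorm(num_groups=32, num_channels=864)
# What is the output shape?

Input shape: (18, 864, 102, 76)
Output shape: (18, 864, 102, 76)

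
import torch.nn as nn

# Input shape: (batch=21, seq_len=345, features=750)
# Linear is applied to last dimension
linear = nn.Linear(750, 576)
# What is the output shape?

Input shape: (21, 345, 750)
Output shape: (21, 345, 576)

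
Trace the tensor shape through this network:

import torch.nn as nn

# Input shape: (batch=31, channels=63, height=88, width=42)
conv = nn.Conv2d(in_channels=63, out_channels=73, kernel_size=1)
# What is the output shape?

Input shape: (31, 63, 88, 42)
Output shape: (31, 73, 88, 42)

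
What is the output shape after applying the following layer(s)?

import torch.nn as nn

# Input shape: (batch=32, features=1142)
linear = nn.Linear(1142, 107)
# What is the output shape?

Input shape: (32, 1142)
Output shape: (32, 107)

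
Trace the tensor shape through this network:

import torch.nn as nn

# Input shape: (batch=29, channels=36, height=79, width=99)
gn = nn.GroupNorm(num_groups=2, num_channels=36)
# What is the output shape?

Input shape: (29, 36, 79, 99)
Output shape: (29, 36, 79, 99)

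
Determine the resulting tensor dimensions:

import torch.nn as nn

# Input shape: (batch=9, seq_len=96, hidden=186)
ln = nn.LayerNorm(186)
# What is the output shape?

Input shape: (9, 96, 186)
Output shape: (9, 96, 186)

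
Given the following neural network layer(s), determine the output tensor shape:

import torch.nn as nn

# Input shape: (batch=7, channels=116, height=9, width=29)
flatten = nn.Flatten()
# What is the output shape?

Input shape: (7, 116, 9, 29)
Output shape: (7, 30276)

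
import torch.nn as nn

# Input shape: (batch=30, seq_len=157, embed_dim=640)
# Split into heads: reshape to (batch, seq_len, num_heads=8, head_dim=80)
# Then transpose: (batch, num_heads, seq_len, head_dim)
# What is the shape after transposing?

Input shape: (30, 157, 640)
  -> after reshape: (30, 157, 8, 80)
Output shape: (30, 8, 157, 80)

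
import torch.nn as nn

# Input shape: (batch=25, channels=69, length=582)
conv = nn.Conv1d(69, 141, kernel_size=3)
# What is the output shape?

Input shape: (25, 69, 582)
Output shape: (25, 141, 580)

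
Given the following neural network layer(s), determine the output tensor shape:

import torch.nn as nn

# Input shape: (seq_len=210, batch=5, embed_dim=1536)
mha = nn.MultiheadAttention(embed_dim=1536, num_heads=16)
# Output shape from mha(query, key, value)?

Input shape: (210, 5, 1536)
Output shape: (210, 5, 1536)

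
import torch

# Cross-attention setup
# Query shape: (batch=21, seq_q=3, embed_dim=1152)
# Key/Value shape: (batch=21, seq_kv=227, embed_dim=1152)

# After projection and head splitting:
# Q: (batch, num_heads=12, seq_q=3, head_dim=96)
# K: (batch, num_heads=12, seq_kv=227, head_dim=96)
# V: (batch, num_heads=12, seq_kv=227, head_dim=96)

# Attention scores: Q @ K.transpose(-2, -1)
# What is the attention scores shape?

Input shape: (21, 3, 1152)
Output shape: (21, 12, 3, 227)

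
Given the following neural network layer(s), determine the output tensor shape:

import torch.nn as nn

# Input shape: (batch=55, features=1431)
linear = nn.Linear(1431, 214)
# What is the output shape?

Input shape: (55, 1431)
Output shape: (55, 214)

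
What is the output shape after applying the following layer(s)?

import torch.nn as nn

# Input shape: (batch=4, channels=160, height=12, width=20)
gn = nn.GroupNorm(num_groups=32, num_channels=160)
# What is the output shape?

Input shape: (4, 160, 12, 20)
Output shape: (4, 160, 12, 20)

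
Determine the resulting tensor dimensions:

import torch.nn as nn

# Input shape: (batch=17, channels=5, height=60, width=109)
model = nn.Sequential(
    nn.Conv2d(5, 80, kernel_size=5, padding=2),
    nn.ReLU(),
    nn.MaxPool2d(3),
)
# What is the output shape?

Input shape: (17, 5, 60, 109)
  -> after Conv2d: (17, 80, 60, 109)
  -> after ReLU: (17, 80, 60, 109)
Output shape: (17, 80, 20, 36)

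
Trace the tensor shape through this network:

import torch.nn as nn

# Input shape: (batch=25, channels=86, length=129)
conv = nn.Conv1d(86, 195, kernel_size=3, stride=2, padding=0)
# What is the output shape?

Input shape: (25, 86, 129)
Output shape: (25, 195, 64)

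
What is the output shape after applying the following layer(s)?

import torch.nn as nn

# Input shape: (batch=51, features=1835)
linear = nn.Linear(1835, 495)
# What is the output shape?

Input shape: (51, 1835)
Output shape: (51, 495)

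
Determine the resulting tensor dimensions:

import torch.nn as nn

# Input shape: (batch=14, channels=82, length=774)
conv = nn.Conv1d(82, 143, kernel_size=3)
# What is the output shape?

Input shape: (14, 82, 774)
Output shape: (14, 143, 772)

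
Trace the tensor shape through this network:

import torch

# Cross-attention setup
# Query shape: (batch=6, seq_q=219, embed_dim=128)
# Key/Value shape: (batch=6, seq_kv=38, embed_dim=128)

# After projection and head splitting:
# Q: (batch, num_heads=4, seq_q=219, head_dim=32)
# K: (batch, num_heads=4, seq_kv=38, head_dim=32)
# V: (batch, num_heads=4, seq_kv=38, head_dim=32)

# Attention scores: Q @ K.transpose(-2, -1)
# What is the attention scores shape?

Input shape: (6, 219, 128)
Output shape: (6, 4, 219, 38)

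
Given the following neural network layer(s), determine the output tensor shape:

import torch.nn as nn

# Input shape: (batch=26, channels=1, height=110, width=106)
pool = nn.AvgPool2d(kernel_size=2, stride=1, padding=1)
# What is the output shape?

Input shape: (26, 1, 110, 106)
Output shape: (26, 1, 111, 107)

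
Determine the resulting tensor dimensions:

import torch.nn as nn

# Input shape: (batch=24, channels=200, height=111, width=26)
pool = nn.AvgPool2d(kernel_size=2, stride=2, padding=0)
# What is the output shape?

Input shape: (24, 200, 111, 26)
Output shape: (24, 200, 55, 13)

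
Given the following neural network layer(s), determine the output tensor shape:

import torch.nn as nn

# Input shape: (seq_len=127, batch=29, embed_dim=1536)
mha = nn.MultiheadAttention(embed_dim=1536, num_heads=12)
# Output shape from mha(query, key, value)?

Input shape: (127, 29, 1536)
Output shape: (127, 29, 1536)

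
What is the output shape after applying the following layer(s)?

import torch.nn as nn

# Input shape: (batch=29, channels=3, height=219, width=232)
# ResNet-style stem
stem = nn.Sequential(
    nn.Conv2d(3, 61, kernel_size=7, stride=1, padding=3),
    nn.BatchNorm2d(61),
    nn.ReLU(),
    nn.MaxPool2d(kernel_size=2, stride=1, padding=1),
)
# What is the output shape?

Input shape: (29, 3, 219, 232)
  -> after Conv2d 7x7 stride=1: (29, 61, 219, 232)
Output shape: (29, 61, 220, 233)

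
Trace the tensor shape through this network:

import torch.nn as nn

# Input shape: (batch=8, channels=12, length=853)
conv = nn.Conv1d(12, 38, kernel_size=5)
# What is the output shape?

Input shape: (8, 12, 853)
Output shape: (8, 38, 849)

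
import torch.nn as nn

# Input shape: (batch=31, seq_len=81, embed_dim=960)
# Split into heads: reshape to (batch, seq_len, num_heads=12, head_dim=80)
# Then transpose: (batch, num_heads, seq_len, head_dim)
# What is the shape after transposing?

Input shape: (31, 81, 960)
  -> after reshape: (31, 81, 12, 80)
Output shape: (31, 12, 81, 80)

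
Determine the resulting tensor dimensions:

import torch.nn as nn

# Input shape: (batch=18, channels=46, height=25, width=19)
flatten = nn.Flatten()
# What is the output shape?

Input shape: (18, 46, 25, 19)
Output shape: (18, 21850)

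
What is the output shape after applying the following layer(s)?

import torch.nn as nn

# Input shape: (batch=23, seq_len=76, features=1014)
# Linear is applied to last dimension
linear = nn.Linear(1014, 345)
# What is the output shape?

Input shape: (23, 76, 1014)
Output shape: (23, 76, 345)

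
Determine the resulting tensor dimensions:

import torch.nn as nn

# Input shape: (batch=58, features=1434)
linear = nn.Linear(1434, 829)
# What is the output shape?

Input shape: (58, 1434)
Output shape: (58, 829)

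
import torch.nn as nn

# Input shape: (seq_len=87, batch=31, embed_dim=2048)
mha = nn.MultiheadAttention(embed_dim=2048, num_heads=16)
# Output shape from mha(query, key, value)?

Input shape: (87, 31, 2048)
Output shape: (87, 31, 2048)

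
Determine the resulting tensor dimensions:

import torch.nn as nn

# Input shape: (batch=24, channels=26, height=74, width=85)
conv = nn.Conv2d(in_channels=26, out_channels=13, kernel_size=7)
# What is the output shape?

Input shape: (24, 26, 74, 85)
Output shape: (24, 13, 68, 79)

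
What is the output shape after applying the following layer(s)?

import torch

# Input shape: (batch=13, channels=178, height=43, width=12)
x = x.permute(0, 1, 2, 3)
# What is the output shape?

Input shape: (13, 178, 43, 12)
Output shape: (13, 178, 43, 12)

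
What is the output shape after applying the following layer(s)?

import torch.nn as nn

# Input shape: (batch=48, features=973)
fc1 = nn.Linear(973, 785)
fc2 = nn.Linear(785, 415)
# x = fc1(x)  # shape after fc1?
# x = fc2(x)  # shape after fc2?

Input shape: (48, 973)
  -> after fc1: (48, 785)
Output shape: (48, 415)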